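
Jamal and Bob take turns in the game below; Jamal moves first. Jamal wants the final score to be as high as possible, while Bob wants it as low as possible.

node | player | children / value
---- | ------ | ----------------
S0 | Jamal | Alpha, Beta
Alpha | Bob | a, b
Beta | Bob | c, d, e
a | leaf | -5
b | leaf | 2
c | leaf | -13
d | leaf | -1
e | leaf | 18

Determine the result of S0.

-5

Alpha (Bob): min(-5, 2) = -5
Beta (Bob): min(-13, -1, 18) = -13
S0 (Jamal): max(-5, -13) = -5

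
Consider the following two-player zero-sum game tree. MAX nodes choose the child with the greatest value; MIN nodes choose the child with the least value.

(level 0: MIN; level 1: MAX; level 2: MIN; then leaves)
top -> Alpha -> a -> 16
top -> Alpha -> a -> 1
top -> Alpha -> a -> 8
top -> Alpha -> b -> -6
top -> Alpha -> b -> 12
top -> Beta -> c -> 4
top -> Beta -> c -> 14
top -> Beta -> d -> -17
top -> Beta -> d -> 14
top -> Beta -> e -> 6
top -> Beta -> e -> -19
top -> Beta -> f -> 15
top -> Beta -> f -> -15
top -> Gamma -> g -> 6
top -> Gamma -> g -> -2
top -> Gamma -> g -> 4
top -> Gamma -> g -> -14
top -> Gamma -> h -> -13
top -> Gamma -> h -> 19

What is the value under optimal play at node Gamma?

g (MIN): min(6, -2, 4, -14) = -14
h (MIN): min(-13, 19) = -13
Gamma (MAX): max(-14, -13) = -13

-13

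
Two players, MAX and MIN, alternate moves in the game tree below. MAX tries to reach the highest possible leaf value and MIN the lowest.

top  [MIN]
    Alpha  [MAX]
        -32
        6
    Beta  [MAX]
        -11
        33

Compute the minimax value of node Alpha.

6

Alpha (MAX): max(-32, 6) = 6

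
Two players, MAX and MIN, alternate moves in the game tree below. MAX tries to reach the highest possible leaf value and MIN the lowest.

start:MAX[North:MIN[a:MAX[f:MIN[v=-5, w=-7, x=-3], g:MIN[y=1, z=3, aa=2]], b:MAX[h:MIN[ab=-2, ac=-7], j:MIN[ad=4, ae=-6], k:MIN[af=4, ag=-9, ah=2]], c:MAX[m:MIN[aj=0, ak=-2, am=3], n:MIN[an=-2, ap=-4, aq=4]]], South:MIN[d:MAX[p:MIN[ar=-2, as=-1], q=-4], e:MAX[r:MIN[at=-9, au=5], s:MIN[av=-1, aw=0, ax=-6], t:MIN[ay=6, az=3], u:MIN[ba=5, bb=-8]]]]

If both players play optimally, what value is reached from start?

f (MIN): min(-5, -7, -3) = -7
g (MIN): min(1, 3, 2) = 1
a (MAX): max(-7, 1) = 1
h (MIN): min(-2, -7) = -7
j (MIN): min(4, -6) = -6
k (MIN): min(4, -9, 2) = -9
b (MAX): max(-7, -6, -9) = -6
m (MIN): min(0, -2, 3) = -2
n (MIN): min(-2, -4, 4) = -4
c (MAX): max(-2, -4) = -2
North (MIN): min(1, -6, -2) = -6
p (MIN): min(-2, -1) = -2
d (MAX): max(-2, -4) = -2
r (MIN): min(-9, 5) = -9
s (MIN): min(-1, 0, -6) = -6
t (MIN): min(6, 3) = 3
u (MIN): min(5, -8) = -8
e (MAX): max(-9, -6, 3, -8) = 3
South (MIN): min(-2, 3) = -2
start (MAX): max(-6, -2) = -2

-2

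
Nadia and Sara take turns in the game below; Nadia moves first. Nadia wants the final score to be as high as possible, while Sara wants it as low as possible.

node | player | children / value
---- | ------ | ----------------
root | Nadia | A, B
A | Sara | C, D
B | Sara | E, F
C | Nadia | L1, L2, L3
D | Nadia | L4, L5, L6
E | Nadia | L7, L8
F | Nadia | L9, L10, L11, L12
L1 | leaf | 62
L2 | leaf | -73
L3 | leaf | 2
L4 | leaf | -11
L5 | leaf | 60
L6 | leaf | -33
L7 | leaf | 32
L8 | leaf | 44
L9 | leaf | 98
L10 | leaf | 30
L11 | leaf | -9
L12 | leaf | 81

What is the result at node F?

F (Nadia): max(98, 30, -9, 81) = 98

98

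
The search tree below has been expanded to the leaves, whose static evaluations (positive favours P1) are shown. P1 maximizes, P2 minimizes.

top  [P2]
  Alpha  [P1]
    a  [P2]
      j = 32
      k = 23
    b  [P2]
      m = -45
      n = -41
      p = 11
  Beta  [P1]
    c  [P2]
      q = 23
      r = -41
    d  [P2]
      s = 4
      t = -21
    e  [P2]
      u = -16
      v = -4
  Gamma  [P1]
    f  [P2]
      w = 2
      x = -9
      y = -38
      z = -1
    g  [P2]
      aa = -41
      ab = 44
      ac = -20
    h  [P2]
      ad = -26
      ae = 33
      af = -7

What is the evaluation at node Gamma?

f (P2): min(2, -9, -38, -1) = -38
g (P2): min(-41, 44, -20) = -41
h (P2): min(-26, 33, -7) = -26
Gamma (P1): max(-38, -41, -26) = -26

-26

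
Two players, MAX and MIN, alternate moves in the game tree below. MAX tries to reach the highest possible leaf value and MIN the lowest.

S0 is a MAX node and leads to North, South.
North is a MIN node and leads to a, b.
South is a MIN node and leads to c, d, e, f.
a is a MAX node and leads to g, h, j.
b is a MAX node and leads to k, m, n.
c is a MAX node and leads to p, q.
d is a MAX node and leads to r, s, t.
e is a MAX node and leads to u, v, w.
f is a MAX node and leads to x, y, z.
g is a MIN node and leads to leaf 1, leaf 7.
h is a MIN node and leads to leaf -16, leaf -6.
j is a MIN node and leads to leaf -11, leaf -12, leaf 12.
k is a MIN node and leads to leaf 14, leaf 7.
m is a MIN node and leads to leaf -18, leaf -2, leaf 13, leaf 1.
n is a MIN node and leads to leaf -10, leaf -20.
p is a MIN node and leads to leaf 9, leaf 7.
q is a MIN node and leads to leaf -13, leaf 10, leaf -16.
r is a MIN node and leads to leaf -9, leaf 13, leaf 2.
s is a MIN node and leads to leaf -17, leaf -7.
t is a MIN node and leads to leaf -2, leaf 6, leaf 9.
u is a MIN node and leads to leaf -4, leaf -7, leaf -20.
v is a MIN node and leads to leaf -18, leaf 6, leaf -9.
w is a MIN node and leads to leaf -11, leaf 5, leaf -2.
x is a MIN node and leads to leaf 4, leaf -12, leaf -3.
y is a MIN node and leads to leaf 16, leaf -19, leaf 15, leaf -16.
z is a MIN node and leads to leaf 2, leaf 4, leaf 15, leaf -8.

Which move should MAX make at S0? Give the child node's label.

g (MIN): min(1, 7) = 1
h (MIN): min(-16, -6) = -16
j (MIN): min(-11, -12, 12) = -12
a (MAX): max(1, -16, -12) = 1
k (MIN): min(14, 7) = 7
m (MIN): min(-18, -2, 13, 1) = -18
n (MIN): min(-10, -20) = -20
b (MAX): max(7, -18, -20) = 7
North (MIN): min(1, 7) = 1
p (MIN): min(9, 7) = 7
q (MIN): min(-13, 10, -16) = -16
c (MAX): max(7, -16) = 7
r (MIN): min(-9, 13, 2) = -9
s (MIN): min(-17, -7) = -17
t (MIN): min(-2, 6, 9) = -2
d (MAX): max(-9, -17, -2) = -2
u (MIN): min(-4, -7, -20) = -20
v (MIN): min(-18, 6, -9) = -18
w (MIN): min(-11, 5, -2) = -11
e (MAX): max(-20, -18, -11) = -11
x (MIN): min(4, -12, -3) = -12
y (MIN): min(16, -19, 15, -16) = -19
z (MIN): min(2, 4, 15, -8) = -8
f (MAX): max(-12, -19, -8) = -8
South (MIN): min(7, -2, -11, -8) = -11
S0 (MAX): max(1, -11) = 1
MAX at S0 wants the highest of {North=1, South=-11}, so chooses North.

North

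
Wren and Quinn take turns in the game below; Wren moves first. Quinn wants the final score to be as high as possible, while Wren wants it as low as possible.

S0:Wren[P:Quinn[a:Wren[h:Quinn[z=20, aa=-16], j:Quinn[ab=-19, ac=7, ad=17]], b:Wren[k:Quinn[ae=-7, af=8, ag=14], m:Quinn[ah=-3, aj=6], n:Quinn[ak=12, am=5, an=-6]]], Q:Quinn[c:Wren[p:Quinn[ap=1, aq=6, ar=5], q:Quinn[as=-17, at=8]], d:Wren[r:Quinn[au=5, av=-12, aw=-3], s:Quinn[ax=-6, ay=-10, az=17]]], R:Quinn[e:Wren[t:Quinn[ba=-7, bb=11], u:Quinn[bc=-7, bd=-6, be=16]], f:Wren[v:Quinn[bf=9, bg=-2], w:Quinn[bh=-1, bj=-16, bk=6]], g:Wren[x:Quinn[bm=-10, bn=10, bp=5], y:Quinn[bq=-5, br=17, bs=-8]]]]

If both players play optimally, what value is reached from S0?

6

h (Quinn): max(20, -16) = 20
j (Quinn): max(-19, 7, 17) = 17
a (Wren): min(20, 17) = 17
k (Quinn): max(-7, 8, 14) = 14
m (Quinn): max(-3, 6) = 6
n (Quinn): max(12, 5, -6) = 12
b (Wren): min(14, 6, 12) = 6
P (Quinn): max(17, 6) = 17
p (Quinn): max(1, 6, 5) = 6
q (Quinn): max(-17, 8) = 8
c (Wren): min(6, 8) = 6
r (Quinn): max(5, -12, -3) = 5
s (Quinn): max(-6, -10, 17) = 17
d (Wren): min(5, 17) = 5
Q (Quinn): max(6, 5) = 6
t (Quinn): max(-7, 11) = 11
u (Quinn): max(-7, -6, 16) = 16
e (Wren): min(11, 16) = 11
v (Quinn): max(9, -2) = 9
w (Quinn): max(-1, -16, 6) = 6
f (Wren): min(9, 6) = 6
x (Quinn): max(-10, 10, 5) = 10
y (Quinn): max(-5, 17, -8) = 17
g (Wren): min(10, 17) = 10
R (Quinn): max(11, 6, 10) = 11
S0 (Wren): min(17, 6, 11) = 6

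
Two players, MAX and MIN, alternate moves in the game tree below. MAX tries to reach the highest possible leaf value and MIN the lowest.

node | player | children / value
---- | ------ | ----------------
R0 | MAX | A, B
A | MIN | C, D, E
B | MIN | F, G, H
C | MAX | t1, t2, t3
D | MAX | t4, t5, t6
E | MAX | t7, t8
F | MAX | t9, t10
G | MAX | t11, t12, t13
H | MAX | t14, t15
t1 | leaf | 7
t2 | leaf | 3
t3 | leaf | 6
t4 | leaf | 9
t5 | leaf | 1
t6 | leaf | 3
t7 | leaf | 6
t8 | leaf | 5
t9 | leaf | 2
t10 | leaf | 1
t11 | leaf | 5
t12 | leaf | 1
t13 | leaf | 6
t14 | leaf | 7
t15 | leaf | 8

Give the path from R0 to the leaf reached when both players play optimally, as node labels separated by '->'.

R0 -> A -> E -> t7

C (MAX): max(7, 3, 6) = 7
D (MAX): max(9, 1, 3) = 9
E (MAX): max(6, 5) = 6
A (MIN): min(7, 9, 6) = 6
F (MAX): max(2, 1) = 2
G (MAX): max(5, 1, 6) = 6
H (MAX): max(7, 8) = 8
B (MIN): min(2, 6, 8) = 2
R0 (MAX): max(6, 2) = 6
At R0, MAX picks A (highest: 6).
At A, MIN picks E (lowest: 6).
At E, MAX picks t7 (highest: 6).
Terminal value 6.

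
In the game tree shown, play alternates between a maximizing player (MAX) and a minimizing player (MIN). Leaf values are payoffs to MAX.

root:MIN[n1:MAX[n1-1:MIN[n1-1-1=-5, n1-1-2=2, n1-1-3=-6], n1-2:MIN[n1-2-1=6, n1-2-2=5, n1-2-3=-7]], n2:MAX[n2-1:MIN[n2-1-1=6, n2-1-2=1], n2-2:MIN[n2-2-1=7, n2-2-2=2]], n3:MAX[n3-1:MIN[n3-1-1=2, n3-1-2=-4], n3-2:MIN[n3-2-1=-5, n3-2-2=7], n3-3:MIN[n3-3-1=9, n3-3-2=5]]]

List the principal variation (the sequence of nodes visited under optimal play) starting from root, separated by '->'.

root -> n1 -> n1-1 -> n1-1-3

n1-1 (MIN): min(-5, 2, -6) = -6
n1-2 (MIN): min(6, 5, -7) = -7
n1 (MAX): max(-6, -7) = -6
n2-1 (MIN): min(6, 1) = 1
n2-2 (MIN): min(7, 2) = 2
n2 (MAX): max(1, 2) = 2
n3-1 (MIN): min(2, -4) = -4
n3-2 (MIN): min(-5, 7) = -5
n3-3 (MIN): min(9, 5) = 5
n3 (MAX): max(-4, -5, 5) = 5
root (MIN): min(-6, 2, 5) = -6
At root, MIN picks n1 (lowest: -6).
At n1, MAX picks n1-1 (highest: -6).
At n1-1, MIN picks n1-1-3 (lowest: -6).
Terminal value -6.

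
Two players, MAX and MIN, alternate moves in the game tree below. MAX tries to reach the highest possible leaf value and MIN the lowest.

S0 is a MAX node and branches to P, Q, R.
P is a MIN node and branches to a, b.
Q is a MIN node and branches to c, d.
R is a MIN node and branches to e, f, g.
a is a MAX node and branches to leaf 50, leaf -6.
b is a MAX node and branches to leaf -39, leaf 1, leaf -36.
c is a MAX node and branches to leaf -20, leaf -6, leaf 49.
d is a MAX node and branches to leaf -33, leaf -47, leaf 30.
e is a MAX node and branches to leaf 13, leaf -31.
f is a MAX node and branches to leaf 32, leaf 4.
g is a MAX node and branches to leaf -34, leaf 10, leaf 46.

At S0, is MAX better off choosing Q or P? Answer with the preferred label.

Q

c (MAX): max(-20, -6, 49) = 49
d (MAX): max(-33, -47, 30) = 30
Q (MIN): min(49, 30) = 30
a (MAX): max(50, -6) = 50
b (MAX): max(-39, 1, -36) = 1
P (MIN): min(50, 1) = 1
MAX prefers the higher value; Q=30, P=1. Q is better since 30 > 1.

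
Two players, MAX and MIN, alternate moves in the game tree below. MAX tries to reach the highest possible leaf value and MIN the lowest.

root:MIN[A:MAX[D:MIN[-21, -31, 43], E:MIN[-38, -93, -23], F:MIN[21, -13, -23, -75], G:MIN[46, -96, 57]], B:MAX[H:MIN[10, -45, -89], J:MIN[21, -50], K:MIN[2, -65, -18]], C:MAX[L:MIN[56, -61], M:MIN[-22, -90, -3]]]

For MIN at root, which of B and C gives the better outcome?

C

H (MIN): min(10, -45, -89) = -89
J (MIN): min(21, -50) = -50
K (MIN): min(2, -65, -18) = -65
B (MAX): max(-89, -50, -65) = -50
L (MIN): min(56, -61) = -61
M (MIN): min(-22, -90, -3) = -90
C (MAX): max(-61, -90) = -61
MIN prefers the lower value; B=-50, C=-61. C is better since -61 < -50.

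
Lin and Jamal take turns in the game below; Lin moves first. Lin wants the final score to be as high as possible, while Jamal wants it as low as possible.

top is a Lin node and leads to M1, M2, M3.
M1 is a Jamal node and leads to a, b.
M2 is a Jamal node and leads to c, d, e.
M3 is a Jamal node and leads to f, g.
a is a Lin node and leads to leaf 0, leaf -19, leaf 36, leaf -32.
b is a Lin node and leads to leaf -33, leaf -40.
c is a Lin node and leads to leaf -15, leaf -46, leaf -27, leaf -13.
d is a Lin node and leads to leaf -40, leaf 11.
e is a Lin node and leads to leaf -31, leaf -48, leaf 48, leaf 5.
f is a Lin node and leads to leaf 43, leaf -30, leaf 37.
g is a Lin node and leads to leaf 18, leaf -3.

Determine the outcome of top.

18

a (Lin): max(0, -19, 36, -32) = 36
b (Lin): max(-33, -40) = -33
M1 (Jamal): min(36, -33) = -33
c (Lin): max(-15, -46, -27, -13) = -13
d (Lin): max(-40, 11) = 11
e (Lin): max(-31, -48, 48, 5) = 48
M2 (Jamal): min(-13, 11, 48) = -13
f (Lin): max(43, -30, 37) = 43
g (Lin): max(18, -3) = 18
M3 (Jamal): min(43, 18) = 18
top (Lin): max(-33, -13, 18) = 18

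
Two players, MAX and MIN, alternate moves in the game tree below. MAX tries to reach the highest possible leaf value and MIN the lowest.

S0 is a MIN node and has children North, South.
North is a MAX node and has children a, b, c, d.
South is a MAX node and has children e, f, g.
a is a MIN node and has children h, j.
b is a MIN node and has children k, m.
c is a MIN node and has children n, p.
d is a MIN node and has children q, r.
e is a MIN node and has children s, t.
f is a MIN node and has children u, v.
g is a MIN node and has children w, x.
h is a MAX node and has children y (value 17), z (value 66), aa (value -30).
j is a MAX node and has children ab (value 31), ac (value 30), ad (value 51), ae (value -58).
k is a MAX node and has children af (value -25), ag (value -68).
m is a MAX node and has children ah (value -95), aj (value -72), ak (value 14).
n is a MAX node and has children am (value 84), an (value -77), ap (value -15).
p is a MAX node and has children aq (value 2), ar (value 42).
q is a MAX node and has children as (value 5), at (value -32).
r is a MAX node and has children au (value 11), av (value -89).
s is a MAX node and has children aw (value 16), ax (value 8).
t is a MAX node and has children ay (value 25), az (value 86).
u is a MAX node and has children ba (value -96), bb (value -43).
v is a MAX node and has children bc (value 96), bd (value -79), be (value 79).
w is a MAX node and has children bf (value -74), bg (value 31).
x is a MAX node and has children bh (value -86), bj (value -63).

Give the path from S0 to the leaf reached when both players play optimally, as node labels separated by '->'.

h (MAX): max(17, 66, -30) = 66
j (MAX): max(31, 30, 51, -58) = 51
a (MIN): min(66, 51) = 51
k (MAX): max(-25, -68) = -25
m (MAX): max(-95, -72, 14) = 14
b (MIN): min(-25, 14) = -25
n (MAX): max(84, -77, -15) = 84
p (MAX): max(2, 42) = 42
c (MIN): min(84, 42) = 42
q (MAX): max(5, -32) = 5
r (MAX): max(11, -89) = 11
d (MIN): min(5, 11) = 5
North (MAX): max(51, -25, 42, 5) = 51
s (MAX): max(16, 8) = 16
t (MAX): max(25, 86) = 86
e (MIN): min(16, 86) = 16
u (MAX): max(-96, -43) = -43
v (MAX): max(96, -79, 79) = 96
f (MIN): min(-43, 96) = -43
w (MAX): max(-74, 31) = 31
x (MAX): max(-86, -63) = -63
g (MIN): min(31, -63) = -63
South (MAX): max(16, -43, -63) = 16
S0 (MIN): min(51, 16) = 16
At S0, MIN picks South (lowest: 16).
At South, MAX picks e (highest: 16).
At e, MIN picks s (lowest: 16).
At s, MAX picks aw (highest: 16).
Terminal value 16.

S0 -> South -> e -> s -> aw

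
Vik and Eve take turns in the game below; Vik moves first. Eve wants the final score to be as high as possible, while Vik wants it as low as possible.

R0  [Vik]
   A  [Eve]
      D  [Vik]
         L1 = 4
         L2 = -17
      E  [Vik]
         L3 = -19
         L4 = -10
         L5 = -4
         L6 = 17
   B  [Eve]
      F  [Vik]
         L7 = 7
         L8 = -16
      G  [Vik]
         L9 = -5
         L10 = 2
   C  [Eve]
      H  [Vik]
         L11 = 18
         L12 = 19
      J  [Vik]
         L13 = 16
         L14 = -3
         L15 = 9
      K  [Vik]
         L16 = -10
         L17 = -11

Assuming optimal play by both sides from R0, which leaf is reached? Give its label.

D (Vik): min(4, -17) = -17
E (Vik): min(-19, -10, -4, 17) = -19
A (Eve): max(-17, -19) = -17
F (Vik): min(7, -16) = -16
G (Vik): min(-5, 2) = -5
B (Eve): max(-16, -5) = -5
H (Vik): min(18, 19) = 18
J (Vik): min(16, -3, 9) = -3
K (Vik): min(-10, -11) = -11
C (Eve): max(18, -3, -11) = 18
R0 (Vik): min(-17, -5, 18) = -17
At R0, Vik picks A (lowest: -17).
At A, Eve picks D (highest: -17).
At D, Vik picks L2 (lowest: -17).
Terminal value -17.

L2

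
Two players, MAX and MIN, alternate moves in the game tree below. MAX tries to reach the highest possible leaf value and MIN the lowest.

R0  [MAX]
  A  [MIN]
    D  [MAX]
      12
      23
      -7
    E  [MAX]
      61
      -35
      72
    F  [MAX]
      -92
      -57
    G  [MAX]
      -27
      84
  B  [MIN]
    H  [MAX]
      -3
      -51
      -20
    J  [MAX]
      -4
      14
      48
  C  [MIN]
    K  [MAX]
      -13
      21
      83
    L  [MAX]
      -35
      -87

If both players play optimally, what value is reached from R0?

-3

D (MAX): max(12, 23, -7) = 23
E (MAX): max(61, -35, 72) = 72
F (MAX): max(-92, -57) = -57
G (MAX): max(-27, 84) = 84
A (MIN): min(23, 72, -57, 84) = -57
H (MAX): max(-3, -51, -20) = -3
J (MAX): max(-4, 14, 48) = 48
B (MIN): min(-3, 48) = -3
K (MAX): max(-13, 21, 83) = 83
L (MAX): max(-35, -87) = -35
C (MIN): min(83, -35) = -35
R0 (MAX): max(-57, -3, -35) = -3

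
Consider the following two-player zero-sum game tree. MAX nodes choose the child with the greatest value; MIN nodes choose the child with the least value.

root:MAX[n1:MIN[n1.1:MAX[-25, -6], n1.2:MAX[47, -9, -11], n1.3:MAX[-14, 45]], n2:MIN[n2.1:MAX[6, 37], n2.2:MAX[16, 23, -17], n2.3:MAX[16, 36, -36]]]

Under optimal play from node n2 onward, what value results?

n2.1 (MAX): max(6, 37) = 37
n2.2 (MAX): max(16, 23, -17) = 23
n2.3 (MAX): max(16, 36, -36) = 36
n2 (MIN): min(37, 23, 36) = 23

23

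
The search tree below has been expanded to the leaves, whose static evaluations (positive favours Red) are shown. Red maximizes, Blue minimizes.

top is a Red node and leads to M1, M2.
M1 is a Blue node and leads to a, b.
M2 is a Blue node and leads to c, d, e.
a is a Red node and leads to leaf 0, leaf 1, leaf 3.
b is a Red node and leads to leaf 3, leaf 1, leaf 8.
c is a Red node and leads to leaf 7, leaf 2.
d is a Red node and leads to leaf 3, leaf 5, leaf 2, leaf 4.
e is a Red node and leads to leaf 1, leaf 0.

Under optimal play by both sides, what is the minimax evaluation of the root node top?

a (Red): max(0, 1, 3) = 3
b (Red): max(3, 1, 8) = 8
M1 (Blue): min(3, 8) = 3
c (Red): max(7, 2) = 7
d (Red): max(3, 5, 2, 4) = 5
e (Red): max(1, 0) = 1
M2 (Blue): min(7, 5, 1) = 1
top (Red): max(3, 1) = 3

3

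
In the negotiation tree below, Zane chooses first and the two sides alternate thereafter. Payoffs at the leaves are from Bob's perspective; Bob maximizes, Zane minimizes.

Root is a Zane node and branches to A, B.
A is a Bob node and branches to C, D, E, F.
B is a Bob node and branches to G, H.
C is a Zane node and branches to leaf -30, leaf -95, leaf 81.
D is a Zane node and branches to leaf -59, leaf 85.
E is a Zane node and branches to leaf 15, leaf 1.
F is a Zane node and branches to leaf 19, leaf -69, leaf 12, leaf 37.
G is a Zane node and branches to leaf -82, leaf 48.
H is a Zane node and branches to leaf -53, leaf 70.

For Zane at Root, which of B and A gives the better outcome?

G (Zane): min(-82, 48) = -82
H (Zane): min(-53, 70) = -53
B (Bob): max(-82, -53) = -53
C (Zane): min(-30, -95, 81) = -95
D (Zane): min(-59, 85) = -59
E (Zane): min(15, 1) = 1
F (Zane): min(19, -69, 12, 37) = -69
A (Bob): max(-95, -59, 1, -69) = 1
Zane prefers the lower value; B=-53, A=1. B is better since -53 < 1.

B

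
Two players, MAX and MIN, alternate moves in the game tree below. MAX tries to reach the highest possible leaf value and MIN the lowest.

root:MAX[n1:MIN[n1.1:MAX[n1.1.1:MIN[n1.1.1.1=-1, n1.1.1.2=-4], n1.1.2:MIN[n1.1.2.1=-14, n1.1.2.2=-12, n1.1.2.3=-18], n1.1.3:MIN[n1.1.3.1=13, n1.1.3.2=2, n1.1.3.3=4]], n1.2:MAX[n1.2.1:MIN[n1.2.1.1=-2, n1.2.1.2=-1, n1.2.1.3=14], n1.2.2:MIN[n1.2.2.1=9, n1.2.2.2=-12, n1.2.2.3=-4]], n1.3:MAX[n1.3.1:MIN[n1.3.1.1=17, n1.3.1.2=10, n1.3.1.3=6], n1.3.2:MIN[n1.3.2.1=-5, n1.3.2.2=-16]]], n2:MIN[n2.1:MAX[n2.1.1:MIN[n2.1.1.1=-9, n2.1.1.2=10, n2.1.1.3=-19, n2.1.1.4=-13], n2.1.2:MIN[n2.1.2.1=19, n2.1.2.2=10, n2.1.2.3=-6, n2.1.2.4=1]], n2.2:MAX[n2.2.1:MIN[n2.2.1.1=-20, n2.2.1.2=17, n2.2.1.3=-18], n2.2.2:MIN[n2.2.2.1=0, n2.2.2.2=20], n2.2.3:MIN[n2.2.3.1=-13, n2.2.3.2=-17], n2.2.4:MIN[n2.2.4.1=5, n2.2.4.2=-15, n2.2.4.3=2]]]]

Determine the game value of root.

n1.1.1 (MIN): min(-1, -4) = -4
n1.1.2 (MIN): min(-14, -12, -18) = -18
n1.1.3 (MIN): min(13, 2, 4) = 2
n1.1 (MAX): max(-4, -18, 2) = 2
n1.2.1 (MIN): min(-2, -1, 14) = -2
n1.2.2 (MIN): min(9, -12, -4) = -12
n1.2 (MAX): max(-2, -12) = -2
n1.3.1 (MIN): min(17, 10, 6) = 6
n1.3.2 (MIN): min(-5, -16) = -16
n1.3 (MAX): max(6, -16) = 6
n1 (MIN): min(2, -2, 6) = -2
n2.1.1 (MIN): min(-9, 10, -19, -13) = -19
n2.1.2 (MIN): min(19, 10, -6, 1) = -6
n2.1 (MAX): max(-19, -6) = -6
n2.2.1 (MIN): min(-20, 17, -18) = -20
n2.2.2 (MIN): min(0, 20) = 0
n2.2.3 (MIN): min(-13, -17) = -17
n2.2.4 (MIN): min(5, -15, 2) = -15
n2.2 (MAX): max(-20, 0, -17, -15) = 0
n2 (MIN): min(-6, 0) = -6
root (MAX): max(-2, -6) = -2

-2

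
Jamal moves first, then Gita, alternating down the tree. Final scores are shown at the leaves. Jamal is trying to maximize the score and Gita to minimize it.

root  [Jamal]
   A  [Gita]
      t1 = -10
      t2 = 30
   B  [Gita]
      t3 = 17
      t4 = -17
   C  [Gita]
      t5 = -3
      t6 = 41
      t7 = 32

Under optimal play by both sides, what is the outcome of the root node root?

A (Gita): min(-10, 30) = -10
B (Gita): min(17, -17) = -17
C (Gita): min(-3, 41, 32) = -3
root (Jamal): max(-10, -17, -3) = -3

-3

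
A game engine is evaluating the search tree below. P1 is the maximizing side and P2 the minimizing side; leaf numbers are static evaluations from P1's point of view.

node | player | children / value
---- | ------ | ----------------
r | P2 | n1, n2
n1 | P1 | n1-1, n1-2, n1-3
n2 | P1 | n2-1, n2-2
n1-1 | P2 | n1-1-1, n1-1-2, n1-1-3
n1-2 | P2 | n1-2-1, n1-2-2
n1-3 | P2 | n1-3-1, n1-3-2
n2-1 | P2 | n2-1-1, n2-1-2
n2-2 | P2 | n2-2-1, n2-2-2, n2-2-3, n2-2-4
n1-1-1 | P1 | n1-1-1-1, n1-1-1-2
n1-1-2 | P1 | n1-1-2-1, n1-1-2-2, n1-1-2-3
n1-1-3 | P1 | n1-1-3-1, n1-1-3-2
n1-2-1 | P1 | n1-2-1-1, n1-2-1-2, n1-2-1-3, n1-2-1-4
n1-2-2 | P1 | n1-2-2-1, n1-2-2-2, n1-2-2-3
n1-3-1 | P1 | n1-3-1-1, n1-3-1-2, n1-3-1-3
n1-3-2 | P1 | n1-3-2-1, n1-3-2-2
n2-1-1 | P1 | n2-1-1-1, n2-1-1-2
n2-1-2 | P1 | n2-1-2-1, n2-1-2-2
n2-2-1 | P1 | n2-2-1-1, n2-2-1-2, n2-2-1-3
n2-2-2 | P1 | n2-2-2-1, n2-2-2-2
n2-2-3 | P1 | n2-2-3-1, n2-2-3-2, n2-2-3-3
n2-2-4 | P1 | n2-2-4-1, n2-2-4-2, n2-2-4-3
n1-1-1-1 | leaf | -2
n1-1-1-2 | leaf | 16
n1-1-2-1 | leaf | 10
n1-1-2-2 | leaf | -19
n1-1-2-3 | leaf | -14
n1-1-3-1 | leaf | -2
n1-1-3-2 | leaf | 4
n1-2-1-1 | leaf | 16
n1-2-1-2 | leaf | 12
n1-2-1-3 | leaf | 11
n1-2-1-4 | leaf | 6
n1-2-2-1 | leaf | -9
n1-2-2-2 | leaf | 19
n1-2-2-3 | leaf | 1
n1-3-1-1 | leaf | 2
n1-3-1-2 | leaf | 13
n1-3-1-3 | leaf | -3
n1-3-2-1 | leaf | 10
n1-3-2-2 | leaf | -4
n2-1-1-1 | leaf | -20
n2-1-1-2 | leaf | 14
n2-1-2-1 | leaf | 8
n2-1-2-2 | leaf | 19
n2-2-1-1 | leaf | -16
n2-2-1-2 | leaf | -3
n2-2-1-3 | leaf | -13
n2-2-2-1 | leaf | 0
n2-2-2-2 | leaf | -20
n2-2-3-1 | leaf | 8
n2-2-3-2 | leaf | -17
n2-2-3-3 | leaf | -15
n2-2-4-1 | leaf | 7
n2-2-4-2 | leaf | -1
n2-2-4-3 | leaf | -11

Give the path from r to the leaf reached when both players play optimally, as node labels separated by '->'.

r -> n2 -> n2-1 -> n2-1-1 -> n2-1-1-2

n1-1-1 (P1): max(-2, 16) = 16
n1-1-2 (P1): max(10, -19, -14) = 10
n1-1-3 (P1): max(-2, 4) = 4
n1-1 (P2): min(16, 10, 4) = 4
n1-2-1 (P1): max(16, 12, 11, 6) = 16
n1-2-2 (P1): max(-9, 19, 1) = 19
n1-2 (P2): min(16, 19) = 16
n1-3-1 (P1): max(2, 13, -3) = 13
n1-3-2 (P1): max(10, -4) = 10
n1-3 (P2): min(13, 10) = 10
n1 (P1): max(4, 16, 10) = 16
n2-1-1 (P1): max(-20, 14) = 14
n2-1-2 (P1): max(8, 19) = 19
n2-1 (P2): min(14, 19) = 14
n2-2-1 (P1): max(-16, -3, -13) = -3
n2-2-2 (P1): max(0, -20) = 0
n2-2-3 (P1): max(8, -17, -15) = 8
n2-2-4 (P1): max(7, -1, -11) = 7
n2-2 (P2): min(-3, 0, 8, 7) = -3
n2 (P1): max(14, -3) = 14
r (P2): min(16, 14) = 14
At r, P2 picks n2 (lowest: 14).
At n2, P1 picks n2-1 (highest: 14).
At n2-1, P2 picks n2-1-1 (lowest: 14).
At n2-1-1, P1 picks n2-1-1-2 (highest: 14).
Terminal value 14.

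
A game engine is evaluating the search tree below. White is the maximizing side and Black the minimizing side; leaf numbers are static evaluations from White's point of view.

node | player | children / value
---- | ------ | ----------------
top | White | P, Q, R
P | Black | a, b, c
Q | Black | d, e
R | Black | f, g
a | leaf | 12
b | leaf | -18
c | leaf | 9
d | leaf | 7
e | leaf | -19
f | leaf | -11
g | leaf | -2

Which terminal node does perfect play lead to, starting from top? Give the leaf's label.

P (Black): min(12, -18, 9) = -18
Q (Black): min(7, -19) = -19
R (Black): min(-11, -2) = -11
top (White): max(-18, -19, -11) = -11
At top, White picks R (highest: -11).
At R, Black picks f (lowest: -11).
Terminal value -11.

f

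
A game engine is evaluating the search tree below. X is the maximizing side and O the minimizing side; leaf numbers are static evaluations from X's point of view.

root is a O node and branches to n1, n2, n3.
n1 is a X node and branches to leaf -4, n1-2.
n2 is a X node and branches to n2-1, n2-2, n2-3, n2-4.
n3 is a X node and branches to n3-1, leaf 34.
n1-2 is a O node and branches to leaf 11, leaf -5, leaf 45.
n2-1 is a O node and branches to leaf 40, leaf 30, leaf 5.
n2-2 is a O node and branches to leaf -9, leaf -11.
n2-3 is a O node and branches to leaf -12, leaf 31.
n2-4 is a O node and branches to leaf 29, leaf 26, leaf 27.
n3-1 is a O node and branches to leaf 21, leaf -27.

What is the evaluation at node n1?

-4

n1-2 (O): min(11, -5, 45) = -5
n1 (X): max(-4, -5) = -4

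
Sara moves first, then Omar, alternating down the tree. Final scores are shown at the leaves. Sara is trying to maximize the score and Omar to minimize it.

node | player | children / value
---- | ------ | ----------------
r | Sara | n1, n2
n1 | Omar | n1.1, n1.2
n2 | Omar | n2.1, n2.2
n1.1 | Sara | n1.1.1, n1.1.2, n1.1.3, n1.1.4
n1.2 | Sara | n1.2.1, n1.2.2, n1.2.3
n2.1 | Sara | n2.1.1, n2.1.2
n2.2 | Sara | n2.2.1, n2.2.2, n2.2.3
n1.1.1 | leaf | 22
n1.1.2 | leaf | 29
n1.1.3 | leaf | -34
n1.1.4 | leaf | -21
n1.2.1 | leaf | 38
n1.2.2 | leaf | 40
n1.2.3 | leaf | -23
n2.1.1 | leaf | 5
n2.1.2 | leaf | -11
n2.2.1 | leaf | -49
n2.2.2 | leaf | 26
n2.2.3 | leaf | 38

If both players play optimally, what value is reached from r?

n1.1 (Sara): max(22, 29, -34, -21) = 29
n1.2 (Sara): max(38, 40, -23) = 40
n1 (Omar): min(29, 40) = 29
n2.1 (Sara): max(5, -11) = 5
n2.2 (Sara): max(-49, 26, 38) = 38
n2 (Omar): min(5, 38) = 5
r (Sara): max(29, 5) = 29

29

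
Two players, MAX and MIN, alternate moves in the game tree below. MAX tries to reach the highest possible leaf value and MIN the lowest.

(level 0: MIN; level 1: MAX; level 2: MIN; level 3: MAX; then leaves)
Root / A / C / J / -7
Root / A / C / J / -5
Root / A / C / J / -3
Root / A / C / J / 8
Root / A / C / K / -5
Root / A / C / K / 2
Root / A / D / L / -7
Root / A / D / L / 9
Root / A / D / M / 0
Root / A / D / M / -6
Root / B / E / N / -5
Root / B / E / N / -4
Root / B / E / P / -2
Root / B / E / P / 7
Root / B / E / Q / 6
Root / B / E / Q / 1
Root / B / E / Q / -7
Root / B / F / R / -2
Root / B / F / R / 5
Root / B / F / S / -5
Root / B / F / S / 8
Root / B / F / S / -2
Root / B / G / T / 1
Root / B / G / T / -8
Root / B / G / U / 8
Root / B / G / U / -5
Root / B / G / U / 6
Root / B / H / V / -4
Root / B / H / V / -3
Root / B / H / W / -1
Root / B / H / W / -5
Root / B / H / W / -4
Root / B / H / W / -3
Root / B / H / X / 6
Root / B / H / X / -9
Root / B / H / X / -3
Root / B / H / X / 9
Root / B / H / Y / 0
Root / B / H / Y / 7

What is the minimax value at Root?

J (MAX): max(-7, -5, -3, 8) = 8
K (MAX): max(-5, 2) = 2
C (MIN): min(8, 2) = 2
L (MAX): max(-7, 9) = 9
M (MAX): max(0, -6) = 0
D (MIN): min(9, 0) = 0
A (MAX): max(2, 0) = 2
N (MAX): max(-5, -4) = -4
P (MAX): max(-2, 7) = 7
Q (MAX): max(6, 1, -7) = 6
E (MIN): min(-4, 7, 6) = -4
R (MAX): max(-2, 5) = 5
S (MAX): max(-5, 8, -2) = 8
F (MIN): min(5, 8) = 5
T (MAX): max(1, -8) = 1
U (MAX): max(8, -5, 6) = 8
G (MIN): min(1, 8) = 1
V (MAX): max(-4, -3) = -3
W (MAX): max(-1, -5, -4, -3) = -1
X (MAX): max(6, -9, -3, 9) = 9
Y (MAX): max(0, 7) = 7
H (MIN): min(-3, -1, 9, 7) = -3
B (MAX): max(-4, 5, 1, -3) = 5
Root (MIN): min(2, 5) = 2

2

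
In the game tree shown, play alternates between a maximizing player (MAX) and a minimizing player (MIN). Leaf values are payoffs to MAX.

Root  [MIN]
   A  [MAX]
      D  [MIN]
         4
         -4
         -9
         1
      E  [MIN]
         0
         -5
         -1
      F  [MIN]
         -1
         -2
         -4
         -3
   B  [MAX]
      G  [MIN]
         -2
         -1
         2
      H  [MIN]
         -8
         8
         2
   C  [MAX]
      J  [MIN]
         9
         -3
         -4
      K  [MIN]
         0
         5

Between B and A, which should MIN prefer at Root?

A

G (MIN): min(-2, -1, 2) = -2
H (MIN): min(-8, 8, 2) = -8
B (MAX): max(-2, -8) = -2
D (MIN): min(4, -4, -9, 1) = -9
E (MIN): min(0, -5, -1) = -5
F (MIN): min(-1, -2, -4, -3) = -4
A (MAX): max(-9, -5, -4) = -4
MIN prefers the lower value; B=-2, A=-4. A is better since -4 < -2.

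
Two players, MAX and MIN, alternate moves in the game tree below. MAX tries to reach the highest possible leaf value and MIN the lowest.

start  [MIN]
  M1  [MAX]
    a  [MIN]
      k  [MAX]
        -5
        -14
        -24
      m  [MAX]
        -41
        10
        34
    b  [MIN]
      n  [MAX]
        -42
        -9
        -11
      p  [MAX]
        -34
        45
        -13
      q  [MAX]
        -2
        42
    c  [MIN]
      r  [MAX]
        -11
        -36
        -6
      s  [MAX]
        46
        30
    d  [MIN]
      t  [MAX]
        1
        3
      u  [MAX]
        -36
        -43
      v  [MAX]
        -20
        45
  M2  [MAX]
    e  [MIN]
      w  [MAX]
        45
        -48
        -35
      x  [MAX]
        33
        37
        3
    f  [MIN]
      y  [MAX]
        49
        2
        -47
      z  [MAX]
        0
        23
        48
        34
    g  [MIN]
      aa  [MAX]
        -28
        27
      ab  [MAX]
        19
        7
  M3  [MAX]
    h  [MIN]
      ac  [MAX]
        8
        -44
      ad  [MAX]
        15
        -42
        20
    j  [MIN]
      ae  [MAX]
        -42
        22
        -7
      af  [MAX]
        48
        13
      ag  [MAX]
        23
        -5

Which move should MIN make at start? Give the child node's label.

k (MAX): max(-5, -14, -24) = -5
m (MAX): max(-41, 10, 34) = 34
a (MIN): min(-5, 34) = -5
n (MAX): max(-42, -9, -11) = -9
p (MAX): max(-34, 45, -13) = 45
q (MAX): max(-2, 42) = 42
b (MIN): min(-9, 45, 42) = -9
r (MAX): max(-11, -36, -6) = -6
s (MAX): max(46, 30) = 46
c (MIN): min(-6, 46) = -6
t (MAX): max(1, 3) = 3
u (MAX): max(-36, -43) = -36
v (MAX): max(-20, 45) = 45
d (MIN): min(3, -36, 45) = -36
M1 (MAX): max(-5, -9, -6, -36) = -5
w (MAX): max(45, -48, -35) = 45
x (MAX): max(33, 37, 3) = 37
e (MIN): min(45, 37) = 37
y (MAX): max(49, 2, -47) = 49
z (MAX): max(0, 23, 48, 34) = 48
f (MIN): min(49, 48) = 48
aa (MAX): max(-28, 27) = 27
ab (MAX): max(19, 7) = 19
g (MIN): min(27, 19) = 19
M2 (MAX): max(37, 48, 19) = 48
ac (MAX): max(8, -44) = 8
ad (MAX): max(15, -42, 20) = 20
h (MIN): min(8, 20) = 8
ae (MAX): max(-42, 22, -7) = 22
af (MAX): max(48, 13) = 48
ag (MAX): max(23, -5) = 23
j (MIN): min(22, 48, 23) = 22
M3 (MAX): max(8, 22) = 22
start (MIN): min(-5, 48, 22) = -5
MIN at start wants the lowest of {M1=-5, M2=48, M3=22}, so chooses M1.

M1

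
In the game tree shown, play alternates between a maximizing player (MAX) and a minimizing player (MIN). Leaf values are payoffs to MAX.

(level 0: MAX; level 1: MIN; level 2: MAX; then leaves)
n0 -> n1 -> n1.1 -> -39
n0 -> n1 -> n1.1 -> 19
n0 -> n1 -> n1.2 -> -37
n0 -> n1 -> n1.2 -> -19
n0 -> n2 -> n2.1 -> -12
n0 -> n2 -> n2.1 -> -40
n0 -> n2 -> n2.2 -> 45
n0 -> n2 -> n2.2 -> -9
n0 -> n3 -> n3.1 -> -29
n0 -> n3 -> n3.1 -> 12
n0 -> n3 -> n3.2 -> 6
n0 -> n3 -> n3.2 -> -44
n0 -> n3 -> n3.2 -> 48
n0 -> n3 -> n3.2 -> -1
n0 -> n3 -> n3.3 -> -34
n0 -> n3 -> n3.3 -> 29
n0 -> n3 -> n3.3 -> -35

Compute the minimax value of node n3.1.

n3.1 (MAX): max(-29, 12) = 12

12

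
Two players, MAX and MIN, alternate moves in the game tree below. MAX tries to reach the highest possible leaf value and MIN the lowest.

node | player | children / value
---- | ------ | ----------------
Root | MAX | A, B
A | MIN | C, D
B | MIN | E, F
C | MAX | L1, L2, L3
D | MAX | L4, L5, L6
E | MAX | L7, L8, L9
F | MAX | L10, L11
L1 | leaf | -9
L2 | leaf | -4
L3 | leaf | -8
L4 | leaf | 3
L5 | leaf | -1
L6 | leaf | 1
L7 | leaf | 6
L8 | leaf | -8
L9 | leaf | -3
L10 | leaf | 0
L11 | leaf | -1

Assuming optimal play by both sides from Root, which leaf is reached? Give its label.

L10

C (MAX): max(-9, -4, -8) = -4
D (MAX): max(3, -1, 1) = 3
A (MIN): min(-4, 3) = -4
E (MAX): max(6, -8, -3) = 6
F (MAX): max(0, -1) = 0
B (MIN): min(6, 0) = 0
Root (MAX): max(-4, 0) = 0
At Root, MAX picks B (highest: 0).
At B, MIN picks F (lowest: 0).
At F, MAX picks L10 (highest: 0).
Terminal value 0.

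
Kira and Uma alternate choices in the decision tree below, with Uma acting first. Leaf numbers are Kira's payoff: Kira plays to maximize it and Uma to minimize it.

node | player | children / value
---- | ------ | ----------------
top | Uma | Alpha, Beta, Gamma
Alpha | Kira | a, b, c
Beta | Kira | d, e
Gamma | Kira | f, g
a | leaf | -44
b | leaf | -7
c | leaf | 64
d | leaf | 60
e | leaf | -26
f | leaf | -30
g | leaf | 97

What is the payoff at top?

Alpha (Kira): max(-44, -7, 64) = 64
Beta (Kira): max(60, -26) = 60
Gamma (Kira): max(-30, 97) = 97
top (Uma): min(64, 60, 97) = 60

60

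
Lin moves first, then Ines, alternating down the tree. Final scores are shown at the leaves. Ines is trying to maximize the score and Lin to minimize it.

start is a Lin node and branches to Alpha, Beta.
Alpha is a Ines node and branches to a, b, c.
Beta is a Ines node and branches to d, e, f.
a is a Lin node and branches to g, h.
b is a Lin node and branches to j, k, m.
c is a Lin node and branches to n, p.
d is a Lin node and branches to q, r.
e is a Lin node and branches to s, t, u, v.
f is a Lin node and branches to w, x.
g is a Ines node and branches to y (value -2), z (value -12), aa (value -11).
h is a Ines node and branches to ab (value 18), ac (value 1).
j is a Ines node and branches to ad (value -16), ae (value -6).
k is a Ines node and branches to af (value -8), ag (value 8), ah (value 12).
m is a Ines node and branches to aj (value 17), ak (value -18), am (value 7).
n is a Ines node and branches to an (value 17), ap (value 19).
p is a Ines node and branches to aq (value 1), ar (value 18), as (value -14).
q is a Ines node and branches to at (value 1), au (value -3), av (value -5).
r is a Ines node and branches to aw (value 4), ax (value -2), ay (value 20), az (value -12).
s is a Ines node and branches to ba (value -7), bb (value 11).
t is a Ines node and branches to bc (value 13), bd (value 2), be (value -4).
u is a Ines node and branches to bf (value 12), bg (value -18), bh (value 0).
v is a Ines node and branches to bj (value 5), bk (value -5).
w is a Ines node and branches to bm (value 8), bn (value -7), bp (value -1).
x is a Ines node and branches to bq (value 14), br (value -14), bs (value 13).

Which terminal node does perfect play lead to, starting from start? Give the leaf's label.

bm

g (Ines): max(-2, -12, -11) = -2
h (Ines): max(18, 1) = 18
a (Lin): min(-2, 18) = -2
j (Ines): max(-16, -6) = -6
k (Ines): max(-8, 8, 12) = 12
m (Ines): max(17, -18, 7) = 17
b (Lin): min(-6, 12, 17) = -6
n (Ines): max(17, 19) = 19
p (Ines): max(1, 18, -14) = 18
c (Lin): min(19, 18) = 18
Alpha (Ines): max(-2, -6, 18) = 18
q (Ines): max(1, -3, -5) = 1
r (Ines): max(4, -2, 20, -12) = 20
d (Lin): min(1, 20) = 1
s (Ines): max(-7, 11) = 11
t (Ines): max(13, 2, -4) = 13
u (Ines): max(12, -18, 0) = 12
v (Ines): max(5, -5) = 5
e (Lin): min(11, 13, 12, 5) = 5
w (Ines): max(8, -7, -1) = 8
x (Ines): max(14, -14, 13) = 14
f (Lin): min(8, 14) = 8
Beta (Ines): max(1, 5, 8) = 8
start (Lin): min(18, 8) = 8
At start, Lin picks Beta (lowest: 8).
At Beta, Ines picks f (highest: 8).
At f, Lin picks w (lowest: 8).
At w, Ines picks bm (highest: 8).
Terminal value 8.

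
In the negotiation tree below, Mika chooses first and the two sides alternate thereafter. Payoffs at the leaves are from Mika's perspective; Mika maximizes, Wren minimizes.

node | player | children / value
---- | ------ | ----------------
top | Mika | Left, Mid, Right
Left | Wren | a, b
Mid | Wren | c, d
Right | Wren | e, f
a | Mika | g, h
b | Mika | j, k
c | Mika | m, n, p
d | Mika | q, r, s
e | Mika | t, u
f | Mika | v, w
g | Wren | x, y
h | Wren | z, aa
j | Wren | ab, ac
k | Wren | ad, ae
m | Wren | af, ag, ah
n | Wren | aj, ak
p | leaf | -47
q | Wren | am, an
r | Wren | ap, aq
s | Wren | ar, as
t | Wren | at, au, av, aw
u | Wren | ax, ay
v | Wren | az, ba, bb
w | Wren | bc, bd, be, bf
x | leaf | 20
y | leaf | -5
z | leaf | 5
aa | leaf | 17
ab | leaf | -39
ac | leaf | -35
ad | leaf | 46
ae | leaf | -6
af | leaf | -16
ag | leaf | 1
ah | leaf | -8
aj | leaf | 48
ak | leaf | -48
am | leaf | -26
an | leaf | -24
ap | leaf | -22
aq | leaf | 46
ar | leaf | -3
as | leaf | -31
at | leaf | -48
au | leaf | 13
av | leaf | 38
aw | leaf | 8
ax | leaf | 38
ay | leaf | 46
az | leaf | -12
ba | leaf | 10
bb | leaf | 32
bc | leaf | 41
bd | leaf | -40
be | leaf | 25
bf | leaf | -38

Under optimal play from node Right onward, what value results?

-12

t (Wren): min(-48, 13, 38, 8) = -48
u (Wren): min(38, 46) = 38
e (Mika): max(-48, 38) = 38
v (Wren): min(-12, 10, 32) = -12
w (Wren): min(41, -40, 25, -38) = -40
f (Mika): max(-12, -40) = -12
Right (Wren): min(38, -12) = -12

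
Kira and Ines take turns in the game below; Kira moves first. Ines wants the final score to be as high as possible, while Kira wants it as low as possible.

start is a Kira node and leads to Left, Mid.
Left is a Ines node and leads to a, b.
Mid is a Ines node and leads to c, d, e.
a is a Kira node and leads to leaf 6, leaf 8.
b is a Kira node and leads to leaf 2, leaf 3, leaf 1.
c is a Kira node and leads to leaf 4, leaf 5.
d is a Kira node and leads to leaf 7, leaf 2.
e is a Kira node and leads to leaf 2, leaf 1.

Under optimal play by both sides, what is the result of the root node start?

a (Kira): min(6, 8) = 6
b (Kira): min(2, 3, 1) = 1
Left (Ines): max(6, 1) = 6
c (Kira): min(4, 5) = 4
d (Kira): min(7, 2) = 2
e (Kira): min(2, 1) = 1
Mid (Ines): max(4, 2, 1) = 4
start (Kira): min(6, 4) = 4

4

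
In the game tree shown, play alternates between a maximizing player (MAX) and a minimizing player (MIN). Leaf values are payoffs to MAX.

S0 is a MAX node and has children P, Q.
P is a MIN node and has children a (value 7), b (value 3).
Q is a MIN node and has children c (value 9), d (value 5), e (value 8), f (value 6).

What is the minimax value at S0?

5

P (MIN): min(7, 3) = 3
Q (MIN): min(9, 5, 8, 6) = 5
S0 (MAX): max(3, 5) = 5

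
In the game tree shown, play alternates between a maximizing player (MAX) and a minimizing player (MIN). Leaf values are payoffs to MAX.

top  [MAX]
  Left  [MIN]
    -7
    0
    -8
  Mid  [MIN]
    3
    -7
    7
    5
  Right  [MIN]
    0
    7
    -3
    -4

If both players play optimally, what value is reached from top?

-4

Left (MIN): min(-7, 0, -8) = -8
Mid (MIN): min(3, -7, 7, 5) = -7
Right (MIN): min(0, 7, -3, -4) = -4
top (MAX): max(-8, -7, -4) = -4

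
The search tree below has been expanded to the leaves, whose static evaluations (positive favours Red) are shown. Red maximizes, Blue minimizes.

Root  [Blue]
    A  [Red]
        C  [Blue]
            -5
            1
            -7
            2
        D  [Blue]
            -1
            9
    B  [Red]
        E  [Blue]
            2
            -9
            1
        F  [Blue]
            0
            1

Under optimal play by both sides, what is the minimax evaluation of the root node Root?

C (Blue): min(-5, 1, -7, 2) = -7
D (Blue): min(-1, 9) = -1
A (Red): max(-7, -1) = -1
E (Blue): min(2, -9, 1) = -9
F (Blue): min(0, 1) = 0
B (Red): max(-9, 0) = 0
Root (Blue): min(-1, 0) = -1

-1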